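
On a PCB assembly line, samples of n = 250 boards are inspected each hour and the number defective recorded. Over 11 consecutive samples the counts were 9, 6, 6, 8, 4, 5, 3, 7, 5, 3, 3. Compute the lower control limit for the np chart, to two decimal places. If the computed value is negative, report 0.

0.00

p̄ = Σdᵢ / (k·n) = 59 / (11 × 250) = 0.02145
LCL = np̄ − 3·√(np̄(1−p̄)) = 5.3636 − 3 × 2.2910 = -1.5093 → 0 (negative, so LCL = 0)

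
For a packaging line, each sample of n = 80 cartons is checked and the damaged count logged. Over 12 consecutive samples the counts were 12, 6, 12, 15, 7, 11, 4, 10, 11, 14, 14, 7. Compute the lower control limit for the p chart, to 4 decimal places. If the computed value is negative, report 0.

0.0160

p̄ = Σdᵢ / (k·n) = 123 / (12 × 80) = 0.12812
LCL = p̄ − 3·√(p̄(1−p̄)/n) = 0.12812 − 3 × 0.03737 = 0.01602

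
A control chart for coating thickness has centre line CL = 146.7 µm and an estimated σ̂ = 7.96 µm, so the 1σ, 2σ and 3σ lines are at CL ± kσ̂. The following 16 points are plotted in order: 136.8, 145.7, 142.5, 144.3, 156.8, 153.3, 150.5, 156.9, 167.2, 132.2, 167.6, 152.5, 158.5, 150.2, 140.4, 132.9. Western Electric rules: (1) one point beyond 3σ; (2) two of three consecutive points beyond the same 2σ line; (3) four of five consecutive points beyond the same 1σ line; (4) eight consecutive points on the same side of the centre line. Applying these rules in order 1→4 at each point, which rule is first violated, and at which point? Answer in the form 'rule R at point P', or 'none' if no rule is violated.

Zone of each point (C = within 1σ̂, B = 1σ̂–2σ̂, A = 2σ̂–3σ̂, * = beyond 3σ̂; sign = side of CL): 1:-B, 2:-C, 3:-C, 4:-C, 5:+B, 6:+C, 7:+C, 8:+B, 9:+A, 10:-B, 11:+A, 12:+C, 13:+B, 14:+C, 15:-C, 16:-B
Rule 2 (two of three consecutive points beyond the same 2σ limit) is satisfied at point 11.

rule 2 at point 11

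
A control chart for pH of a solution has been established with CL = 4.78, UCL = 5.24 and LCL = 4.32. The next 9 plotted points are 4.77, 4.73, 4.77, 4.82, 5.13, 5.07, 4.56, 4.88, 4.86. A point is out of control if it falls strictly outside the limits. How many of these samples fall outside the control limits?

0

All 9 points lie within [4.32, 5.24].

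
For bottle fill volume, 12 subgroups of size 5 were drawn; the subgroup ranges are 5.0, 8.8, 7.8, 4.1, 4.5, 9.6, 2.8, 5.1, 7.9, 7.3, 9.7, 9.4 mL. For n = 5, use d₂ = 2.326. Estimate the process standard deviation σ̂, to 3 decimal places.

R̄ = (5.0 + 8.8 + 7.8 + 4.1 + 4.5 + 9.6 + 2.8 + 5.1 + 7.9 + 7.3 + 9.7 + 9.4) / 12 = 6.8333
σ̂ = R̄ / d₂ = 6.8333 / 2.326 = 2.9378

2.938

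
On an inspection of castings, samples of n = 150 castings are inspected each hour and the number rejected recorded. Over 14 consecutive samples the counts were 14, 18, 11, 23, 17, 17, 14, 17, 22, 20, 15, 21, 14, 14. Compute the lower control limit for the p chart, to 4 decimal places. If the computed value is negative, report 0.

p̄ = Σdᵢ / (k·n) = 237 / (14 × 150) = 0.11286
LCL = p̄ − 3·√(p̄(1−p̄)/n) = 0.11286 − 3 × 0.02584 = 0.03535

0.0354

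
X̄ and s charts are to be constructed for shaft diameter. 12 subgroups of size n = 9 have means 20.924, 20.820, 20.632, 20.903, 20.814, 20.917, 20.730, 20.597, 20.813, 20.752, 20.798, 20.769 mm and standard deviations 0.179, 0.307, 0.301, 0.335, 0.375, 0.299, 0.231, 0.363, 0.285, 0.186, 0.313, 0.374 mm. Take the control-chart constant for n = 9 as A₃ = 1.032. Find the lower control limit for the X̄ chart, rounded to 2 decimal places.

X̄̄ = (20.924 + 20.820 + 20.632 + 20.903 + 20.814 + 20.917 + 20.730 + 20.597 + 20.813 + 20.752 + 20.798 + 20.769) / 12 = 20.7891
s̄ = (0.179 + 0.307 + 0.301 + 0.335 + 0.375 + 0.299 + 0.231 + 0.363 + 0.285 + 0.186 + 0.313 + 0.374) / 12 = 0.2957
LCL = X̄̄ − A₃·s̄ = 20.7891 − 1.032 × 0.2957 = 20.4840

20.48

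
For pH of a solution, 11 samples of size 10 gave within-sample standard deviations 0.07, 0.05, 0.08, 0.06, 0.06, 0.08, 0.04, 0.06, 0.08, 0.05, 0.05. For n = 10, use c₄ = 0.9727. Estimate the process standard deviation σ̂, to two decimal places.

s̄ = (0.07 + 0.05 + 0.08 + 0.06 + 0.06 + 0.08 + 0.04 + 0.06 + 0.08 + 0.05 + 0.05) / 11 = 0.0618
σ̂ = s̄ / c₄ = 0.0618 / 0.9727 = 0.0636

0.06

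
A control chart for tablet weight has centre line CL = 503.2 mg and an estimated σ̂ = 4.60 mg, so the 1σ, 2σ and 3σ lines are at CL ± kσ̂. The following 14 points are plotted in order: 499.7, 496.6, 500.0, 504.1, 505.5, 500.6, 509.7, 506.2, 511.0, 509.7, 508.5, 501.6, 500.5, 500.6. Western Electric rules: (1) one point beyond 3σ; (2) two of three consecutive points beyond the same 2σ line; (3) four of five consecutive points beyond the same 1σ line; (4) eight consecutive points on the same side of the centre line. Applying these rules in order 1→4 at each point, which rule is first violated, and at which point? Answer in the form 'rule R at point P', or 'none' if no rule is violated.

Zone of each point (C = within 1σ̂, B = 1σ̂–2σ̂, A = 2σ̂–3σ̂, * = beyond 3σ̂; sign = side of CL): 1:-C, 2:-B, 3:-C, 4:+C, 5:+C, 6:-C, 7:+B, 8:+C, 9:+B, 10:+B, 11:+B, 12:-C, 13:-C, 14:-C
Rule 3 (four of five consecutive points beyond the same 1σ limit) is satisfied at point 11.

rule 3 at point 11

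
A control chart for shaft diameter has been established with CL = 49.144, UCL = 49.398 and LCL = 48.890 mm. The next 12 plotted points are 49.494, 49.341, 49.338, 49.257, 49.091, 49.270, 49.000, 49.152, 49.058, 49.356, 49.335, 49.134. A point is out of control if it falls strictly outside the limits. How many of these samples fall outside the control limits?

1

Compare each point to [48.890, 49.398]: sample 1 = 49.494 > UCL.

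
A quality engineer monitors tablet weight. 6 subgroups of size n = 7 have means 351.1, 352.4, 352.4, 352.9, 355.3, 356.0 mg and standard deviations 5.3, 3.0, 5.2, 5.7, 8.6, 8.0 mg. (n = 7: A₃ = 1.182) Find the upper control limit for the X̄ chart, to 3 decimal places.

360.403

X̄̄ = (351.1 + 352.4 + 352.4 + 352.9 + 355.3 + 356.0) / 6 = 353.3500
s̄ = (5.3 + 3.0 + 5.2 + 5.7 + 8.6 + 8.0) / 6 = 5.9667
UCL = X̄̄ + A₃·s̄ = 353.3500 + 1.182 × 5.9667 = 360.4026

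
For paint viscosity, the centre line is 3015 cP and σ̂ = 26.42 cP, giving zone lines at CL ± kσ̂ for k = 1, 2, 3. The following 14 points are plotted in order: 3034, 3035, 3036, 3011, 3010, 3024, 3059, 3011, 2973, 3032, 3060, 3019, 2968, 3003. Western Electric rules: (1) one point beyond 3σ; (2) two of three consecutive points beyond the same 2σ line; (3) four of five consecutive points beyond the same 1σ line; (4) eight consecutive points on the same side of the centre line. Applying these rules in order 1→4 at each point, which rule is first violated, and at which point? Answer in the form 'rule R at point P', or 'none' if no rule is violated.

Zone of each point (C = within 1σ̂, B = 1σ̂–2σ̂, A = 2σ̂–3σ̂, * = beyond 3σ̂; sign = side of CL): 1:+C, 2:+C, 3:+C, 4:-C, 5:-C, 6:+C, 7:+B, 8:-C, 9:-B, 10:+C, 11:+B, 12:+C, 13:-B, 14:-C
No rule fires across all 14 points.

none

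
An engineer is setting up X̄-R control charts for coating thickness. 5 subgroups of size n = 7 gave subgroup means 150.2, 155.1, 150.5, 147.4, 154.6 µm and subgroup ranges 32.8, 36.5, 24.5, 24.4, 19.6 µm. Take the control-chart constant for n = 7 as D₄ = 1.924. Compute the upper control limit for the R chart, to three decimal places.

53.025

R̄ = (32.8 + 36.5 + 24.5 + 24.4 + 19.6) / 5 = 137.8000 / 5 = 27.5600
UCL_R = D₄·R̄ = 1.924 × 27.5600 = 53.0254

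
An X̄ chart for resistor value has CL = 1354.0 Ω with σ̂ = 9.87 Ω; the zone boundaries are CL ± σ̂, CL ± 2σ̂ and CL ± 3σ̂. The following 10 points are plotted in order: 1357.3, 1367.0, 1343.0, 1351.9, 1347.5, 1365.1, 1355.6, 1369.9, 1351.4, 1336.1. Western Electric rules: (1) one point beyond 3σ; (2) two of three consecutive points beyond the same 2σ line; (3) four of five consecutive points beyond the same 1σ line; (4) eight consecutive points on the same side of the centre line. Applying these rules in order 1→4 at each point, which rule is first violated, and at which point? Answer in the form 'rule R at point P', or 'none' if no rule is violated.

Zone of each point (C = within 1σ̂, B = 1σ̂–2σ̂, A = 2σ̂–3σ̂, * = beyond 3σ̂; sign = side of CL): 1:+C, 2:+B, 3:-B, 4:-C, 5:-C, 6:+B, 7:+C, 8:+B, 9:-C, 10:-B
No rule fires across all 10 points.

none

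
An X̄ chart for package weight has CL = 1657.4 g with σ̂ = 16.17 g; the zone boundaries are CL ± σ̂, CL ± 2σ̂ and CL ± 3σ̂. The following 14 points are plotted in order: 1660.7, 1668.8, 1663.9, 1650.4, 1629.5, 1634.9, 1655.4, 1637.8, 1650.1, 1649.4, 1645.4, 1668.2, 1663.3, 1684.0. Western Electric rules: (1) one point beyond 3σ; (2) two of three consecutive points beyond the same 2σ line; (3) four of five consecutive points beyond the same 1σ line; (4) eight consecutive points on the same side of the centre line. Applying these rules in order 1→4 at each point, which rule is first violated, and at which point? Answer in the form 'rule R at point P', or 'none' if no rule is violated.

Zone of each point (C = within 1σ̂, B = 1σ̂–2σ̂, A = 2σ̂–3σ̂, * = beyond 3σ̂; sign = side of CL): 1:+C, 2:+C, 3:+C, 4:-C, 5:-B, 6:-B, 7:-C, 8:-B, 9:-C, 10:-C, 11:-C, 12:+C, 13:+C, 14:+B
Rule 4 (eight consecutive points on the same side of the centre line) is satisfied at point 11.

rule 4 at point 11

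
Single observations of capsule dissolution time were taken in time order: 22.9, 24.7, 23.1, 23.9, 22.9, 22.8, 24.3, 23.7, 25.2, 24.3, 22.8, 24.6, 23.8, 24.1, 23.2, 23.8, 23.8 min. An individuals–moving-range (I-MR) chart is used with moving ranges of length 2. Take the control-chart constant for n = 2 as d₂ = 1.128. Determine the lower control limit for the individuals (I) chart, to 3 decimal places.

21.149

X̄ = (22.9 + 24.7 + 23.1 + 23.9 + 22.9 + 22.8 + 24.3 + 23.7 + 25.2 + 24.3 + 22.8 + 24.6 + 23.8 + 24.1 + 23.2 + 23.8 + 23.8) / 17 = 23.7588
Moving ranges: 1.8, 1.6, 0.8, 1.0, 0.1, 1.5, 0.6, 1.5, 0.9, 1.5, 1.8, 0.8, 0.3, 0.9, 0.6, 0.0; M̄R̄ = 15.7000 / 16 = 0.9813
LCL = X̄ − 3·M̄R̄/d₂ = 23.7588 − 3 × 0.9813 / 1.128 = 21.1491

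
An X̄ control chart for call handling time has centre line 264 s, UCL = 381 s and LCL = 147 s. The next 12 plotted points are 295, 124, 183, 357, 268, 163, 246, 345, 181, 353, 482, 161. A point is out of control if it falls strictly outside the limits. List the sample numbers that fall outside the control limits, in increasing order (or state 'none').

Compare each point to [147, 381]: sample 2 = 124 < LCL; sample 11 = 482 > UCL.

2, 11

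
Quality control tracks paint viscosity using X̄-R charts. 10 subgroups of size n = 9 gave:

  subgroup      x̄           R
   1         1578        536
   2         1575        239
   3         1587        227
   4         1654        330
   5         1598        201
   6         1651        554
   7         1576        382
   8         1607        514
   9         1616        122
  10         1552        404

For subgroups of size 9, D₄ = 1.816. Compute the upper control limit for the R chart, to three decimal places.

637.234

R̄ = (536 + 239 + 227 + 330 + 201 + 554 + 382 + 514 + 122 + 404) / 10 = 3509.0000 / 10 = 350.9000
UCL_R = D₄·R̄ = 1.816 × 350.9000 = 637.2344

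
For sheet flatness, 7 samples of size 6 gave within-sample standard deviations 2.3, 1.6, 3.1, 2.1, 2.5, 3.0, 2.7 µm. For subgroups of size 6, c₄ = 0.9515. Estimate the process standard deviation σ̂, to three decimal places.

2.597

s̄ = (2.3 + 1.6 + 3.1 + 2.1 + 2.5 + 3.0 + 2.7) / 7 = 2.4714
σ̂ = s̄ / c₄ = 2.4714 / 0.9515 = 2.5974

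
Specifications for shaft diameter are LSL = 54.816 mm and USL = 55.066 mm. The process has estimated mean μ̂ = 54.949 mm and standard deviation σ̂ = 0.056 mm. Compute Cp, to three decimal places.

Cp = (USL − LSL) / (6σ̂) = (55.066 − 54.816) / (6 × 0.056) = 0.2500 / 0.3360 = 0.7440

0.744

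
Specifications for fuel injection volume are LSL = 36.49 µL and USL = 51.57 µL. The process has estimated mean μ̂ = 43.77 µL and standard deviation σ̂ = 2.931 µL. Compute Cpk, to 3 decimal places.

Cpu = (USL − μ̂) / (3σ̂) = (51.57 − 43.77) / (3 × 2.931) = 0.8871; Cpl = (μ̂ − LSL) / (3σ̂) = (43.77 − 36.49) / (3 × 2.931) = 0.8279; Cpk = min(Cpu, Cpl) = 0.8279

0.828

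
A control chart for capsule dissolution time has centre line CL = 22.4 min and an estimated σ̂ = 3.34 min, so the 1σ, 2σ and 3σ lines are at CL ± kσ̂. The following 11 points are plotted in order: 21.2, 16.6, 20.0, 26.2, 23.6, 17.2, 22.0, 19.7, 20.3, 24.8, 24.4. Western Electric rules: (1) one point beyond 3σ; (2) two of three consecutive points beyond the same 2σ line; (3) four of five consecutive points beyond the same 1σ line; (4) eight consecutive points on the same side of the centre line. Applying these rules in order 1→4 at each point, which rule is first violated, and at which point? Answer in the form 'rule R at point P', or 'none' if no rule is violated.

none

Zone of each point (C = within 1σ̂, B = 1σ̂–2σ̂, A = 2σ̂–3σ̂, * = beyond 3σ̂; sign = side of CL): 1:-C, 2:-B, 3:-C, 4:+B, 5:+C, 6:-B, 7:-C, 8:-C, 9:-C, 10:+C, 11:+C
No rule fires across all 11 points.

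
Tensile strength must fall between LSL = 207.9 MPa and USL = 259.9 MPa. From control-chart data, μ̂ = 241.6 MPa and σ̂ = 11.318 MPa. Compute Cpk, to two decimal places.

Cpu = (USL − μ̂) / (3σ̂) = (259.9 − 241.6) / (3 × 11.318) = 0.5390; Cpl = (μ̂ − LSL) / (3σ̂) = (241.6 − 207.9) / (3 × 11.318) = 0.9925; Cpk = min(Cpu, Cpl) = 0.5390

0.54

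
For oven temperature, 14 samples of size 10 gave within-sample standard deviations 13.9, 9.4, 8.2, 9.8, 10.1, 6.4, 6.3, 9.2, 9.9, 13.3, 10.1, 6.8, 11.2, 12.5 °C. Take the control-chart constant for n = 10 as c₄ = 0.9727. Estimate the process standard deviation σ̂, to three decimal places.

10.068

s̄ = (13.9 + 9.4 + 8.2 + 9.8 + 10.1 + 6.4 + 6.3 + 9.2 + 9.9 + 13.3 + 10.1 + 6.8 + 11.2 + 12.5) / 14 = 9.7929
σ̂ = s̄ / c₄ = 9.7929 / 0.9727 = 10.0677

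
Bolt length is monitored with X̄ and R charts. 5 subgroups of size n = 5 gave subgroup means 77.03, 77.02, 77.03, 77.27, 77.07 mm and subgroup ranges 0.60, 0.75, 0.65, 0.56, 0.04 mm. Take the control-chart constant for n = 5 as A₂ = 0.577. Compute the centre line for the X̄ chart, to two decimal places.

X̄̄ = (77.03 + 77.02 + 77.03 + 77.27 + 77.07) / 5 = 385.4200 / 5 = 77.0840
CL = X̄̄ = 77.0840

77.08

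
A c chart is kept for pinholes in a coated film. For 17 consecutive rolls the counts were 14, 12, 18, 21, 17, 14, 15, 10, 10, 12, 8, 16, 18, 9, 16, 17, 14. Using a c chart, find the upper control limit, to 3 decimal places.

c̄ = (14 + 12 + 18 + 21 + 17 + 14 + 15 + 10 + 10 + 12 + 8 + 16 + 18 + 9 + 16 + 17 + 14) / 17 = 241 / 17 = 14.1765
UCL = c̄ + 3√c̄ = 14.1765 + 3 × √14.1765 = 14.1765 + 3 × 3.7652 = 25.4720

25.472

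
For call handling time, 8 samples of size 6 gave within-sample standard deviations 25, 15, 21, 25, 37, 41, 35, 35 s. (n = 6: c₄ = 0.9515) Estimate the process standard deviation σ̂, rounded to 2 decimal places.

s̄ = (25 + 15 + 21 + 25 + 37 + 41 + 35 + 35) / 8 = 29.2500
σ̂ = s̄ / c₄ = 29.2500 / 0.9515 = 30.7409

30.74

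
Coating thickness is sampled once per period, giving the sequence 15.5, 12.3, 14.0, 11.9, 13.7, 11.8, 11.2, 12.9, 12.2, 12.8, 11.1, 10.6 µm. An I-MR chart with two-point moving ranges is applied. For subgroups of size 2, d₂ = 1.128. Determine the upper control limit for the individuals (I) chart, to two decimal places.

16.49

X̄ = (15.5 + 12.3 + 14.0 + 11.9 + 13.7 + 11.8 + 11.2 + 12.9 + 12.2 + 12.8 + 11.1 + 10.6) / 12 = 12.5000
Moving ranges: 3.2, 1.7, 2.1, 1.8, 1.9, 0.6, 1.7, 0.7, 0.6, 1.7, 0.5; M̄R̄ = 16.5000 / 11 = 1.5000
UCL = X̄ + 3·M̄R̄/d₂ = 12.5000 + 3 × 1.5000 / 1.128 = 16.4894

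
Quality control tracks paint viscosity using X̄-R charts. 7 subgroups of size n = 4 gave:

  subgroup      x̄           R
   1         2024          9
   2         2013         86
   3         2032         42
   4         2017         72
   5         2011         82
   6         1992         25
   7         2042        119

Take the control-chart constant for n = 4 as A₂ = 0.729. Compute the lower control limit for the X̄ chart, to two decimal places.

1973.41

X̄̄ = (2024 + 2013 + 2032 + 2017 + 2011 + 1992 + 2042) / 7 = 14131.0000 / 7 = 2018.7143
R̄ = (9 + 86 + 42 + 72 + 82 + 25 + 119) / 7 = 435.0000 / 7 = 62.1429
LCL = X̄̄ − A₂·R̄ = 2018.7143 − 0.729 × 62.1429 = 1973.4121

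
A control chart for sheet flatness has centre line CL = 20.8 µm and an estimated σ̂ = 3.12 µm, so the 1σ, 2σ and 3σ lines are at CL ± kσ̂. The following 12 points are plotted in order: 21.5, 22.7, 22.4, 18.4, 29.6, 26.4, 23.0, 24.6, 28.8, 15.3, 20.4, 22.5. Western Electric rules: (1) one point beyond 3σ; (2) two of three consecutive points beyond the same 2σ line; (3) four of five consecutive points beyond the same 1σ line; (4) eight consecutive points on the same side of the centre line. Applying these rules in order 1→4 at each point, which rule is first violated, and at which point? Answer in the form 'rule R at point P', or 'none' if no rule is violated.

Zone of each point (C = within 1σ̂, B = 1σ̂–2σ̂, A = 2σ̂–3σ̂, * = beyond 3σ̂; sign = side of CL): 1:+C, 2:+C, 3:+C, 4:-C, 5:+A, 6:+B, 7:+C, 8:+B, 9:+A, 10:-B, 11:-C, 12:+C
Rule 3 (four of five consecutive points beyond the same 1σ limit) is satisfied at point 9.

rule 3 at point 9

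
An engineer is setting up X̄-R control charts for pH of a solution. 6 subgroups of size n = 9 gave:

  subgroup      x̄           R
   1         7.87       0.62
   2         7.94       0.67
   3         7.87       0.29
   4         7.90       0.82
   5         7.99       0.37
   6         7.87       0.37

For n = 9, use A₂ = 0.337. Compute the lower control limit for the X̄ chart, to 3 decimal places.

X̄̄ = (7.87 + 7.94 + 7.87 + 7.90 + 7.99 + 7.87) / 6 = 47.4400 / 6 = 7.9067
R̄ = (0.62 + 0.67 + 0.29 + 0.82 + 0.37 + 0.37) / 6 = 3.1400 / 6 = 0.5233
LCL = X̄̄ − A₂·R̄ = 7.9067 − 0.337 × 0.5233 = 7.7303

7.730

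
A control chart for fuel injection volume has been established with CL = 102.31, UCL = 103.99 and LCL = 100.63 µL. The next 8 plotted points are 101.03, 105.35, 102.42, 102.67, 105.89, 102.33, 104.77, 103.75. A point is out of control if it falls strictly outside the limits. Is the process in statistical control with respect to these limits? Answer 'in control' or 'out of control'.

out of control

Compare each point to [100.63, 103.99]: sample 2 = 105.35 > UCL; sample 5 = 105.89 > UCL; sample 7 = 104.77 > UCL.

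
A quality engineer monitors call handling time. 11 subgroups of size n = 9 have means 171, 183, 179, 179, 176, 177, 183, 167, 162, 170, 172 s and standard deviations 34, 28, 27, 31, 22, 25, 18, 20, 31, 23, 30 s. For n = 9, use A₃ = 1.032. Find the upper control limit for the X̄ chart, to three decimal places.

201.568

X̄̄ = (171 + 183 + 179 + 179 + 176 + 177 + 183 + 167 + 162 + 170 + 172) / 11 = 174.4545
s̄ = (34 + 28 + 27 + 31 + 22 + 25 + 18 + 20 + 31 + 23 + 30) / 11 = 26.2727
UCL = X̄̄ + A₃·s̄ = 174.4545 + 1.032 × 26.2727 = 201.5680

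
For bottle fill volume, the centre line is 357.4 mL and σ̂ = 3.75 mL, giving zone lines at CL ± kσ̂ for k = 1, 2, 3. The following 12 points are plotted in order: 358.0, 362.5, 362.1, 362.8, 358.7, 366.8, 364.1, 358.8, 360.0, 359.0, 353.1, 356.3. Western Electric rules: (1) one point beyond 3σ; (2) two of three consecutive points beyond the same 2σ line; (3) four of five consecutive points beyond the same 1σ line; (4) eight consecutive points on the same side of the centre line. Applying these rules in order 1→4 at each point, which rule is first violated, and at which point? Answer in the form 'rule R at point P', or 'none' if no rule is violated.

rule 3 at point 6

Zone of each point (C = within 1σ̂, B = 1σ̂–2σ̂, A = 2σ̂–3σ̂, * = beyond 3σ̂; sign = side of CL): 1:+C, 2:+B, 3:+B, 4:+B, 5:+C, 6:+A, 7:+B, 8:+C, 9:+C, 10:+C, 11:-B, 12:-C
Rule 3 (four of five consecutive points beyond the same 1σ limit) is satisfied at point 6.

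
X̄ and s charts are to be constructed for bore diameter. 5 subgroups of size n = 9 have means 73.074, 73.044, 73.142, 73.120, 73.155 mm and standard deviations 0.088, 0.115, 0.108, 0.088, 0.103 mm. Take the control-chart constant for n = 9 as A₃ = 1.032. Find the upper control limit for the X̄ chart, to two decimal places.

X̄̄ = (73.074 + 73.044 + 73.142 + 73.120 + 73.155) / 5 = 73.1070
s̄ = (0.088 + 0.115 + 0.108 + 0.088 + 0.103) / 5 = 0.1004
UCL = X̄̄ + A₃·s̄ = 73.1070 + 1.032 × 0.1004 = 73.2106

73.21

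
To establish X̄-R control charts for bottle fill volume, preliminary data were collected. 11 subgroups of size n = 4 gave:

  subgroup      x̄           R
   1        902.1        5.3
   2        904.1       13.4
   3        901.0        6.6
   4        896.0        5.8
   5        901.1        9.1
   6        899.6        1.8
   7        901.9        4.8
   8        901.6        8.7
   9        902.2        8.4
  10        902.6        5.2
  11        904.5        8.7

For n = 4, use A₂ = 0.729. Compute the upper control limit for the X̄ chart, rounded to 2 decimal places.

906.67

X̄̄ = (902.1 + 904.1 + 901.0 + 896.0 + 901.1 + 899.6 + 901.9 + 901.6 + 902.2 + 902.6 + 904.5) / 11 = 9916.7000 / 11 = 901.5182
R̄ = (5.3 + 13.4 + 6.6 + 5.8 + 9.1 + 1.8 + 4.8 + 8.7 + 8.4 + 5.2 + 8.7) / 11 = 77.8000 / 11 = 7.0727
UCL = X̄̄ + A₂·R̄ = 901.5182 + 0.729 × 7.0727 = 906.6742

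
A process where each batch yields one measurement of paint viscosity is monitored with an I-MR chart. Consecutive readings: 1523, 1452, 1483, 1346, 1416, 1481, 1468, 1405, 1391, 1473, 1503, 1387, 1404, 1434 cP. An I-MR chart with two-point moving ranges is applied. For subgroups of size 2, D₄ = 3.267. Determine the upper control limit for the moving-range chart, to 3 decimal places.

185.716

Moving ranges: 71, 31, 137, 70, 65, 13, 63, 14, 82, 30, 116, 17, 30; M̄R̄ = 739.0000 / 13 = 56.8462
UCL_MR = D₄·M̄R̄ = 3.267 × 56.8462 = 185.7164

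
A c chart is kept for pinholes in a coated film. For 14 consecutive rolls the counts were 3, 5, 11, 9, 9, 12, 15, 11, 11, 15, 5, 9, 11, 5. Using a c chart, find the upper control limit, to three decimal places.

18.534

c̄ = (3 + 5 + 11 + 9 + 9 + 12 + 15 + 11 + 11 + 15 + 5 + 9 + 11 + 5) / 14 = 131 / 14 = 9.3571
UCL = c̄ + 3√c̄ = 9.3571 + 3 × √9.3571 = 9.3571 + 3 × 3.0589 = 18.5340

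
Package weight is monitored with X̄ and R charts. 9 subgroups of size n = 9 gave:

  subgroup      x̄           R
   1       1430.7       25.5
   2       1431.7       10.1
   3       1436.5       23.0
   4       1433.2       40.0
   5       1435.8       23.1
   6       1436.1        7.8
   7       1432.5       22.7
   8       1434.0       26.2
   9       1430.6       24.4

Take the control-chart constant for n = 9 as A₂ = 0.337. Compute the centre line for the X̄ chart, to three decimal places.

X̄̄ = (1430.7 + 1431.7 + 1436.5 + 1433.2 + 1435.8 + 1436.1 + 1432.5 + 1434.0 + 1430.6) / 9 = 12901.1000 / 9 = 1433.4556
CL = X̄̄ = 1433.4556

1433.456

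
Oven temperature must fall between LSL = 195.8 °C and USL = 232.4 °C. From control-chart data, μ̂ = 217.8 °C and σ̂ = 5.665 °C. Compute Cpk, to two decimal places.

Cpu = (USL − μ̂) / (3σ̂) = (232.4 − 217.8) / (3 × 5.665) = 0.8591; Cpl = (μ̂ − LSL) / (3σ̂) = (217.8 − 195.8) / (3 × 5.665) = 1.2945; Cpk = min(Cpu, Cpl) = 0.8591

0.86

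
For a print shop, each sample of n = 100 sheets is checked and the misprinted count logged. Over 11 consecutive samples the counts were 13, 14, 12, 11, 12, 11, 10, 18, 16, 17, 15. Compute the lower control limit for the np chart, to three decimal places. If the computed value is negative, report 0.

3.279

p̄ = Σdᵢ / (k·n) = 149 / (11 × 100) = 0.13545
LCL = np̄ − 3·√(np̄(1−p̄)) = 13.5455 − 3 × 3.4221 = 3.2792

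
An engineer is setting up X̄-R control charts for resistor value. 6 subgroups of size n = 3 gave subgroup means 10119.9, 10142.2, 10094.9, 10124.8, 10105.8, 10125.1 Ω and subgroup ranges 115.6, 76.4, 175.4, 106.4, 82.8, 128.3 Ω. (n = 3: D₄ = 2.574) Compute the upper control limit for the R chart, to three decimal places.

293.822

R̄ = (115.6 + 76.4 + 175.4 + 106.4 + 82.8 + 128.3) / 6 = 684.9000 / 6 = 114.1500
UCL_R = D₄·R̄ = 2.574 × 114.1500 = 293.8221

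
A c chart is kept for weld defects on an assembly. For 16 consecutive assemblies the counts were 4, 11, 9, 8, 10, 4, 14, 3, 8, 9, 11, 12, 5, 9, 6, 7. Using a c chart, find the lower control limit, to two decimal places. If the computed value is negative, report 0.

c̄ = (4 + 11 + 9 + 8 + 10 + 4 + 14 + 3 + 8 + 9 + 11 + 12 + 5 + 9 + 6 + 7) / 16 = 130 / 16 = 8.1250
LCL = c̄ − 3√c̄ = 8.1250 − 3 × 2.8504 = -0.4263 → 0 (cannot be negative)

0.00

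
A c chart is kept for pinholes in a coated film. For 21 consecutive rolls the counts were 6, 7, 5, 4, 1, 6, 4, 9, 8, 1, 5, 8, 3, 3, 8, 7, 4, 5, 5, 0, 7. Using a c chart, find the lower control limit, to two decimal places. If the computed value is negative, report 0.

0.00

c̄ = (6 + 7 + 5 + 4 + 1 + 6 + 4 + 9 + 8 + 1 + 5 + 8 + 3 + 3 + 8 + 7 + 4 + 5 + 5 + 0 + 7) / 21 = 106 / 21 = 5.0476
LCL = c̄ − 3√c̄ = 5.0476 − 3 × 2.2467 = -1.6925 → 0 (cannot be negative)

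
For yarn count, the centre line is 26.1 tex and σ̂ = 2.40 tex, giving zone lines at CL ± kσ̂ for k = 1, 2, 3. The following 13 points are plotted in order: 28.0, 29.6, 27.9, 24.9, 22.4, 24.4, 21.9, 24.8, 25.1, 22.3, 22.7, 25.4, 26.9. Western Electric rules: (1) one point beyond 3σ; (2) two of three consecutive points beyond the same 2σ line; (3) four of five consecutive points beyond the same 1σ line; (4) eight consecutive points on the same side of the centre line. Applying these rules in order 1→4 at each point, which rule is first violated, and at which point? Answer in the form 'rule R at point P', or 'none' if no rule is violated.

Zone of each point (C = within 1σ̂, B = 1σ̂–2σ̂, A = 2σ̂–3σ̂, * = beyond 3σ̂; sign = side of CL): 1:+C, 2:+B, 3:+C, 4:-C, 5:-B, 6:-C, 7:-B, 8:-C, 9:-C, 10:-B, 11:-B, 12:-C, 13:+C
Rule 4 (eight consecutive points on the same side of the centre line) is satisfied at point 11.

rule 4 at point 11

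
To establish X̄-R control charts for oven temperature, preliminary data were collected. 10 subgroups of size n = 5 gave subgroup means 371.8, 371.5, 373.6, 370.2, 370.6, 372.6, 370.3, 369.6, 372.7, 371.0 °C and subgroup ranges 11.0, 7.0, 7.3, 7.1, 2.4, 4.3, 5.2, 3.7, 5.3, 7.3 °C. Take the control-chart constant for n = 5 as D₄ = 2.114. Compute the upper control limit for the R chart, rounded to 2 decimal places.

12.81

R̄ = (11.0 + 7.0 + 7.3 + 7.1 + 2.4 + 4.3 + 5.2 + 3.7 + 5.3 + 7.3) / 10 = 60.6000 / 10 = 6.0600
UCL_R = D₄·R̄ = 2.114 × 6.0600 = 12.8108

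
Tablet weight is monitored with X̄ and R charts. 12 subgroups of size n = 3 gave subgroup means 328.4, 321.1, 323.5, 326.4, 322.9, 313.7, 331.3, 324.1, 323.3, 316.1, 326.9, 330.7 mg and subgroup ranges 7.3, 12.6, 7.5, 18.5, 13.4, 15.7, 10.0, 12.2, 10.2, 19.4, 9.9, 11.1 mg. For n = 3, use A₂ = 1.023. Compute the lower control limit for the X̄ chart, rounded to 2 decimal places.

X̄̄ = (328.4 + 321.1 + 323.5 + 326.4 + 322.9 + 313.7 + 331.3 + 324.1 + 323.3 + 316.1 + 326.9 + 330.7) / 12 = 3888.4000 / 12 = 324.0333
R̄ = (7.3 + 12.6 + 7.5 + 18.5 + 13.4 + 15.7 + 10.0 + 12.2 + 10.2 + 19.4 + 9.9 + 11.1) / 12 = 147.8000 / 12 = 12.3167
LCL = X̄̄ − A₂·R̄ = 324.0333 − 1.023 × 12.3167 = 311.4334

311.43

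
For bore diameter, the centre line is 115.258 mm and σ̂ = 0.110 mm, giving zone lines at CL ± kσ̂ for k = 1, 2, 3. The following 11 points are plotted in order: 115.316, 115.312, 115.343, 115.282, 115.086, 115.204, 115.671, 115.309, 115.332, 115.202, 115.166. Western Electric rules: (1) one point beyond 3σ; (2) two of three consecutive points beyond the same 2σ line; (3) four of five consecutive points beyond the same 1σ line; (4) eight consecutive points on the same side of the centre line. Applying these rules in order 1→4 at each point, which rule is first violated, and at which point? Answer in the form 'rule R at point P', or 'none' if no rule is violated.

rule 1 at point 7

Zone of each point (C = within 1σ̂, B = 1σ̂–2σ̂, A = 2σ̂–3σ̂, * = beyond 3σ̂; sign = side of CL): 1:+C, 2:+C, 3:+C, 4:+C, 5:-B, 6:-C, 7:+*, 8:+C, 9:+C, 10:-C, 11:-C
Rule 1 (one point beyond the 3σ limits) is satisfied at point 7.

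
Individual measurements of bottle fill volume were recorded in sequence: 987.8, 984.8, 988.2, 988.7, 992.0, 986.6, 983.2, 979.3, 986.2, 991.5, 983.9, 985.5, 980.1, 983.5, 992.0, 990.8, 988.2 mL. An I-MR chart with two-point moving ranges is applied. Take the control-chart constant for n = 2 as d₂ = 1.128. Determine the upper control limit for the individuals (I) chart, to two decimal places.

X̄ = (987.8 + 984.8 + 988.2 + 988.7 + 992.0 + 986.6 + 983.2 + 979.3 + 986.2 + 991.5 + 983.9 + 985.5 + 980.1 + 983.5 + 992.0 + 990.8 + 988.2) / 17 = 986.6059
Moving ranges: 3.0, 3.4, 0.5, 3.3, 5.4, 3.4, 3.9, 6.9, 5.3, 7.6, 1.6, 5.4, 3.4, 8.5, 1.2, 2.6; M̄R̄ = 65.4000 / 16 = 4.0875
UCL = X̄ + 3·M̄R̄/d₂ = 986.6059 + 3 × 4.0875 / 1.128 = 997.4769

997.48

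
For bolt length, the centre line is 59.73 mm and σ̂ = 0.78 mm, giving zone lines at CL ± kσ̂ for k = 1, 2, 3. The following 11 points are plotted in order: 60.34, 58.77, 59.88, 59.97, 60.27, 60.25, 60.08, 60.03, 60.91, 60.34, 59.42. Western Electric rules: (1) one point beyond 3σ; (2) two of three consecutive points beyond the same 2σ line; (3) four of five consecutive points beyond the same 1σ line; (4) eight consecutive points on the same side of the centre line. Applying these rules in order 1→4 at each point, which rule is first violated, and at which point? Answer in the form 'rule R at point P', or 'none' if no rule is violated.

rule 4 at point 10

Zone of each point (C = within 1σ̂, B = 1σ̂–2σ̂, A = 2σ̂–3σ̂, * = beyond 3σ̂; sign = side of CL): 1:+C, 2:-B, 3:+C, 4:+C, 5:+C, 6:+C, 7:+C, 8:+C, 9:+B, 10:+C, 11:-C
Rule 4 (eight consecutive points on the same side of the centre line) is satisfied at point 10.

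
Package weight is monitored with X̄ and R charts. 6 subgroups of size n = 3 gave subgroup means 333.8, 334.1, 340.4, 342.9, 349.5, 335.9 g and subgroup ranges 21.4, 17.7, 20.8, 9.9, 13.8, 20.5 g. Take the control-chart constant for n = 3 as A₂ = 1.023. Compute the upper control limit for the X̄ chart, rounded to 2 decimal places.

X̄̄ = (333.8 + 334.1 + 340.4 + 342.9 + 349.5 + 335.9) / 6 = 2036.6000 / 6 = 339.4333
R̄ = (21.4 + 17.7 + 20.8 + 9.9 + 13.8 + 20.5) / 6 = 104.1000 / 6 = 17.3500
UCL = X̄̄ + A₂·R̄ = 339.4333 + 1.023 × 17.3500 = 357.1824

357.18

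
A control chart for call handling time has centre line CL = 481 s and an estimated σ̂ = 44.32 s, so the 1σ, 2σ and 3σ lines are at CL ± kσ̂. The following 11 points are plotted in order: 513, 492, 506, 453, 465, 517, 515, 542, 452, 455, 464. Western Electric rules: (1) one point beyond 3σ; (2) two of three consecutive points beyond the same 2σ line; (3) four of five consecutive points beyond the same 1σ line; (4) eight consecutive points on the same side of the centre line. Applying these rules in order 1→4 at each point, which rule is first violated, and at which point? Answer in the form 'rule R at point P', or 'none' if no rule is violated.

Zone of each point (C = within 1σ̂, B = 1σ̂–2σ̂, A = 2σ̂–3σ̂, * = beyond 3σ̂; sign = side of CL): 1:+C, 2:+C, 3:+C, 4:-C, 5:-C, 6:+C, 7:+C, 8:+B, 9:-C, 10:-C, 11:-C
No rule fires across all 11 points.

none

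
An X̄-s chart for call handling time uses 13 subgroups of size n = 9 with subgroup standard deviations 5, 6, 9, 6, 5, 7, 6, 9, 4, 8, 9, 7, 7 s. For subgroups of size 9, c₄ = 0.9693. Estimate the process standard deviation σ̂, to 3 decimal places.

6.984

s̄ = (5 + 6 + 9 + 6 + 5 + 7 + 6 + 9 + 4 + 8 + 9 + 7 + 7) / 13 = 6.7692
σ̂ = s̄ / c₄ = 6.7692 / 0.9693 = 6.9836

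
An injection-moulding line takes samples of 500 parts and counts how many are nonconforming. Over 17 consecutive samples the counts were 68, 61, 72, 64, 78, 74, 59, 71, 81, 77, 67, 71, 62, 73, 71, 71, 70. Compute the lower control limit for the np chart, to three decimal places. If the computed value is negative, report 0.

p̄ = Σdᵢ / (k·n) = 1190 / (17 × 500) = 0.14000
LCL = np̄ − 3·√(np̄(1−p̄)) = 70.0000 − 3 × 7.7589 = 46.7234

46.723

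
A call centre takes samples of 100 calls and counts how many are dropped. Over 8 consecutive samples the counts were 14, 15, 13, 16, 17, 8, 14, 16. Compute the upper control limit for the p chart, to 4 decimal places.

p̄ = Σdᵢ / (k·n) = 113 / (8 × 100) = 0.14125
UCL = p̄ + 3·√(p̄(1−p̄)/n) = 0.14125 + 3 × √(0.14125×0.85875/100) = 0.14125 + 3 × 0.03483 = 0.24573

0.2457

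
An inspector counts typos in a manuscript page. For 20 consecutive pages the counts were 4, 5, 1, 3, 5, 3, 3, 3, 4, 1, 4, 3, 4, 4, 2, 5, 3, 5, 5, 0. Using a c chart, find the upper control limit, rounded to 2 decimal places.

c̄ = (4 + 5 + 1 + 3 + 5 + 3 + 3 + 3 + 4 + 1 + 4 + 3 + 4 + 4 + 2 + 5 + 3 + 5 + 5 + 0) / 20 = 67 / 20 = 3.3500
UCL = c̄ + 3√c̄ = 3.3500 + 3 × √3.3500 = 3.3500 + 3 × 1.8303 = 8.8409

8.84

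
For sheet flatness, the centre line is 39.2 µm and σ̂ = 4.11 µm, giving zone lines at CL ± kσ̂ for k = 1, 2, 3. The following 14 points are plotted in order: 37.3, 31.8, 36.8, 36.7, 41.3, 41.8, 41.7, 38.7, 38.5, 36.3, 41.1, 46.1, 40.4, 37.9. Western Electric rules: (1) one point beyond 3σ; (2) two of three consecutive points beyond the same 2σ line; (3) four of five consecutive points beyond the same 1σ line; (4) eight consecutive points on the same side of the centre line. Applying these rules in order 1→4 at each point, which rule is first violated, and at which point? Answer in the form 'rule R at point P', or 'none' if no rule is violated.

Zone of each point (C = within 1σ̂, B = 1σ̂–2σ̂, A = 2σ̂–3σ̂, * = beyond 3σ̂; sign = side of CL): 1:-C, 2:-B, 3:-C, 4:-C, 5:+C, 6:+C, 7:+C, 8:-C, 9:-C, 10:-C, 11:+C, 12:+B, 13:+C, 14:-C
No rule fires across all 14 points.

none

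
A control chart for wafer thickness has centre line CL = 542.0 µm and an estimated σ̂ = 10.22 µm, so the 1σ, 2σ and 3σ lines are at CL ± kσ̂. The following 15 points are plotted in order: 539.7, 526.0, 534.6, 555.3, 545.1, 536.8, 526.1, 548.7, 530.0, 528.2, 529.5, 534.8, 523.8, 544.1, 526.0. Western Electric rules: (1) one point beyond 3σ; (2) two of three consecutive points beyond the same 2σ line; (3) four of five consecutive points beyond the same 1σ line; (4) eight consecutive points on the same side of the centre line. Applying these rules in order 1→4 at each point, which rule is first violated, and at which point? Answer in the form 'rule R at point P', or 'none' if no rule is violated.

Zone of each point (C = within 1σ̂, B = 1σ̂–2σ̂, A = 2σ̂–3σ̂, * = beyond 3σ̂; sign = side of CL): 1:-C, 2:-B, 3:-C, 4:+B, 5:+C, 6:-C, 7:-B, 8:+C, 9:-B, 10:-B, 11:-B, 12:-C, 13:-B, 14:+C, 15:-B
Rule 3 (four of five consecutive points beyond the same 1σ limit) is satisfied at point 11.

rule 3 at point 11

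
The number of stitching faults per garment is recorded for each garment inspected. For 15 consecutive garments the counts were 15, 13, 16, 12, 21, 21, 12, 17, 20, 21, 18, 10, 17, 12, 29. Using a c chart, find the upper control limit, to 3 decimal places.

29.278

c̄ = (15 + 13 + 16 + 12 + 21 + 21 + 12 + 17 + 20 + 21 + 18 + 10 + 17 + 12 + 29) / 15 = 254 / 15 = 16.9333
UCL = c̄ + 3√c̄ = 16.9333 + 3 × √16.9333 = 16.9333 + 3 × 4.1150 = 29.2784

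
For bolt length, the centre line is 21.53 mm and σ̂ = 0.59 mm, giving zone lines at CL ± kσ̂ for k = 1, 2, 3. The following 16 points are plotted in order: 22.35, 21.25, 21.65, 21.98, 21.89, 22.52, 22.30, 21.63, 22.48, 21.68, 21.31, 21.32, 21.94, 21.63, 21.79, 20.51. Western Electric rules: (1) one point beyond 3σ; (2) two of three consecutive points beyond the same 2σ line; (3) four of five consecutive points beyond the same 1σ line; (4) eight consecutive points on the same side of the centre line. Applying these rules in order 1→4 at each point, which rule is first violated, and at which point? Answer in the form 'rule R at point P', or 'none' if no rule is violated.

rule 4 at point 10

Zone of each point (C = within 1σ̂, B = 1σ̂–2σ̂, A = 2σ̂–3σ̂, * = beyond 3σ̂; sign = side of CL): 1:+B, 2:-C, 3:+C, 4:+C, 5:+C, 6:+B, 7:+B, 8:+C, 9:+B, 10:+C, 11:-C, 12:-C, 13:+C, 14:+C, 15:+C, 16:-B
Rule 4 (eight consecutive points on the same side of the centre line) is satisfied at point 10.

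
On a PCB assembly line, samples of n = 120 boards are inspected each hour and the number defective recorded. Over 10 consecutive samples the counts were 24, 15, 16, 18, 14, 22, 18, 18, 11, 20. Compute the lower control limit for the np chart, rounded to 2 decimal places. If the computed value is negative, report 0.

p̄ = Σdᵢ / (k·n) = 176 / (10 × 120) = 0.14667
LCL = np̄ − 3·√(np̄(1−p̄)) = 17.6000 − 3 × 3.8754 = 5.9738

5.97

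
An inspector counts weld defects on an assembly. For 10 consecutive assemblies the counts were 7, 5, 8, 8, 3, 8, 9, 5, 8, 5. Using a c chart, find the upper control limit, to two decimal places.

14.31

c̄ = (7 + 5 + 8 + 8 + 3 + 8 + 9 + 5 + 8 + 5) / 10 = 66 / 10 = 6.6000
UCL = c̄ + 3√c̄ = 6.6000 + 3 × √6.6000 = 6.6000 + 3 × 2.5690 = 14.3071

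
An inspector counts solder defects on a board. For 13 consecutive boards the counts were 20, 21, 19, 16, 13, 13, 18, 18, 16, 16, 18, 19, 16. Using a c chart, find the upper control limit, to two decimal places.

29.58

c̄ = (20 + 21 + 19 + 16 + 13 + 13 + 18 + 18 + 16 + 16 + 18 + 19 + 16) / 13 = 223 / 13 = 17.1538
UCL = c̄ + 3√c̄ = 17.1538 + 3 × √17.1538 = 17.1538 + 3 × 4.1417 = 29.5790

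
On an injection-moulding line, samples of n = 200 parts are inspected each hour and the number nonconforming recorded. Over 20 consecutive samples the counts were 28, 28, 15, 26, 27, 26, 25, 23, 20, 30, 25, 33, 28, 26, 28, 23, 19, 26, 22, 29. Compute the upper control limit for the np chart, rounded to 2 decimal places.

p̄ = Σdᵢ / (k·n) = 507 / (20 × 200) = 0.12675
UCL = np̄ + 3·√(np̄(1−p̄)) = 25.3500 + 3 × √(25.3500×0.87325) = 25.3500 + 3 × 4.7050 = 39.4650

39.46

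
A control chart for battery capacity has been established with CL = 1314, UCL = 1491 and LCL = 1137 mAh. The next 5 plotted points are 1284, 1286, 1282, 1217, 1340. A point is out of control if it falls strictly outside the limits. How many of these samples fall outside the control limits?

All 5 points lie within [1137, 1491].

0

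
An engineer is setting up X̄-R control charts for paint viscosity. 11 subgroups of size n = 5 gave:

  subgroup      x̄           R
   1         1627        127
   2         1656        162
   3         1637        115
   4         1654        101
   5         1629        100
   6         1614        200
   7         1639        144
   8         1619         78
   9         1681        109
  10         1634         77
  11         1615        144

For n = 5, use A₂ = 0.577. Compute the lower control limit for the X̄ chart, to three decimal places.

X̄̄ = (1627 + 1656 + 1637 + 1654 + 1629 + 1614 + 1639 + 1619 + 1681 + 1634 + 1615) / 11 = 18005.0000 / 11 = 1636.8182
R̄ = (127 + 162 + 115 + 101 + 100 + 200 + 144 + 78 + 109 + 77 + 144) / 11 = 1357.0000 / 11 = 123.3636
LCL = X̄̄ − A₂·R̄ = 1636.8182 − 0.577 × 123.3636 = 1565.6374

1565.637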